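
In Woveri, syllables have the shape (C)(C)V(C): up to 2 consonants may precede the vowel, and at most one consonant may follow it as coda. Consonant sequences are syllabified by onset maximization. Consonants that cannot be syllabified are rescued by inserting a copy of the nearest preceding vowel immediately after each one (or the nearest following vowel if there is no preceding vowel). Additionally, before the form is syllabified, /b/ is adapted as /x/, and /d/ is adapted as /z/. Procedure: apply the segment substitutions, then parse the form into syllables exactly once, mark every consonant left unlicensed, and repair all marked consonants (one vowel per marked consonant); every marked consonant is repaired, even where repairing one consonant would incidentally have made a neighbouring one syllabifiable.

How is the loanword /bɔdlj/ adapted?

xɔzlɔjɔ

Substitution: /b/ → /x/, /d/ → /z/, giving /xɔzlj/.
The consonants /l/, /j/ cannot be parsed into a legal (C)(C)V(C) syllable (at most one coda consonant is licensed; onsets may contain at most 2 consonants).
Inserting the epenthetic vowel yields /l/ → /lɔ/, /j/ → /jɔ/.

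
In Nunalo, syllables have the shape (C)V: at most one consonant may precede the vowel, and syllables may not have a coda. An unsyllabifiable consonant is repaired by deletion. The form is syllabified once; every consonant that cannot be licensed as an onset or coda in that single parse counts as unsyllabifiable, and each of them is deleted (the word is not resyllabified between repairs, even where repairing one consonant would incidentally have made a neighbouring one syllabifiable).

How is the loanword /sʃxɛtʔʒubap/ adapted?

Syllabifying with onset maximization leaves /s/, /ʃ/, /t/, /ʔ/, /p/ stranded (no codas are permitted; onsets are limited to one consonant).
Deletion applies to /s/, /ʃ/, /t/, /ʔ/, /p/.

xɛʒuba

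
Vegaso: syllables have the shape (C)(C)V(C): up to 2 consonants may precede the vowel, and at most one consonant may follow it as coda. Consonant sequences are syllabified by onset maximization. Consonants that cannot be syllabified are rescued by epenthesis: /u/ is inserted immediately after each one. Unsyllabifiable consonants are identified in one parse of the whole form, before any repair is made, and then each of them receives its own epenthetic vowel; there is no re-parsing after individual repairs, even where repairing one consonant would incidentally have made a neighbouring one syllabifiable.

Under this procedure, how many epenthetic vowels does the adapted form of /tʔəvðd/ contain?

The unsyllabifiable consonants are /ð/, /d/; each receives one epenthetic vowel.

2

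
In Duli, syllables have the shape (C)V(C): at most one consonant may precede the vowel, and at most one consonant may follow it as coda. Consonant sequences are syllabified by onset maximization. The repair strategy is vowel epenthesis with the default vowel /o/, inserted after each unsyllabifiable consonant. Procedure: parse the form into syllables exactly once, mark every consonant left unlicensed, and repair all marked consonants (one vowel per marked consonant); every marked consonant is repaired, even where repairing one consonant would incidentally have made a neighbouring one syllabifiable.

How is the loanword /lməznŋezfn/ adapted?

loməznoŋezfono

Syllabifying with onset maximization leaves /l/, /n/, /f/, /n/ stranded (at most one coda consonant is licensed; onsets are limited to one consonant).
Epenthesis after each stranded consonant: /l/ → /lo/, /n/ → /no/, /f/ → /fo/, /n/ → /no/.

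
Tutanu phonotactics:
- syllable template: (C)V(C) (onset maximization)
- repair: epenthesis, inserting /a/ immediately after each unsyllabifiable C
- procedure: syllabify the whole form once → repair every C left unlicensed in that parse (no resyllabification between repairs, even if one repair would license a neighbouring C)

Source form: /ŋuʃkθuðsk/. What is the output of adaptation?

Under (C)V(C), the unsyllabifiable consonants are /k/, /s/, /k/ (at most one coda consonant is licensed; onsets are limited to one consonant).
Each unlicensed consonant becomes the onset of a new syllable: /k/ → /ka/, /s/ → /sa/, /k/ → /ka/.

ŋuʃkaθuðsaka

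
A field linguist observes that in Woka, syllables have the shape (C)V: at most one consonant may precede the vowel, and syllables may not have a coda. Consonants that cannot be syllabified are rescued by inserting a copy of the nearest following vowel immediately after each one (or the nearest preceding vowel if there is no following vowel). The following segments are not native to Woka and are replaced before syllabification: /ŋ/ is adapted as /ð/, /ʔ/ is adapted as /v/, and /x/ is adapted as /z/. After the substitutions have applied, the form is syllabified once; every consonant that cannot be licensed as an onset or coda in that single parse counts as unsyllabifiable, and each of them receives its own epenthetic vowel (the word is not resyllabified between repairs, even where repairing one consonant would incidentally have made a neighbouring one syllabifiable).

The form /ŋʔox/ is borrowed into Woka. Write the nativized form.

ðovozo

Substitution: /ŋ/ → /ð/, /ʔ/ → /v/, /x/ → /z/, giving /ðvoz/.
Syllabifying with onset maximization leaves /ð/, /z/ stranded (no codas are permitted; onsets are limited to one consonant).
Epenthesis after each stranded consonant: /ð/ → /ðo/, /z/ → /zo/.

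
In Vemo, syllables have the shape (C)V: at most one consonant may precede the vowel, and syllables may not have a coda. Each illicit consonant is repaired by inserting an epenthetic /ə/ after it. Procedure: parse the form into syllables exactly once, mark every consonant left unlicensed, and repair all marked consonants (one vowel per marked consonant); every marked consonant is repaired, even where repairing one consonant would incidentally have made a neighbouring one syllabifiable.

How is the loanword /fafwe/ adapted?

fafəwe

Syllabifying with onset maximization leaves /f/ stranded (no codas are permitted; onsets are limited to one consonant).
Epenthesis after each stranded consonant: /f/ → /fə/.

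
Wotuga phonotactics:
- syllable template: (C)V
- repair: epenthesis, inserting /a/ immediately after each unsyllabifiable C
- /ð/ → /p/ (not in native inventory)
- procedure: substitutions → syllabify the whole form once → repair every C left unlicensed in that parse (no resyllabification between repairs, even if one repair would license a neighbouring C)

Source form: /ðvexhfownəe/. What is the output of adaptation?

Substitution: /ð/ → /p/, giving /pvexhfownəe/.
The consonants /p/, /x/, /h/, /w/ cannot be parsed into a legal (C)V syllable (no codas are permitted; onsets are limited to one consonant).
Inserting the epenthetic vowel yields /p/ → /pa/, /x/ → /xa/, /h/ → /ha/, /w/ → /wa/.

pavexahafowanəe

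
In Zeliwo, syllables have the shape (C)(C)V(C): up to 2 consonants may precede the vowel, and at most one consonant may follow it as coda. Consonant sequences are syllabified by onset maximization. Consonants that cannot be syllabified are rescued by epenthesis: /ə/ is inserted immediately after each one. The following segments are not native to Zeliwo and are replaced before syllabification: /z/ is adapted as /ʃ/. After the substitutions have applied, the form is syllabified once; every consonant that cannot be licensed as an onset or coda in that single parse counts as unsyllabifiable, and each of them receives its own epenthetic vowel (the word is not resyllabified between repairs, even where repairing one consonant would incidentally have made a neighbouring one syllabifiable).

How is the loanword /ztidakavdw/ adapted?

ʃtidakavdəwə

Substitution: /z/ → /ʃ/, giving /ʃtidakavdw/.
Syllabifying with onset maximization leaves /d/, /w/ stranded (at most one coda consonant is licensed; onsets may contain at most 2 consonants).
Inserting the epenthetic vowel yields /d/ → /də/, /w/ → /wə/.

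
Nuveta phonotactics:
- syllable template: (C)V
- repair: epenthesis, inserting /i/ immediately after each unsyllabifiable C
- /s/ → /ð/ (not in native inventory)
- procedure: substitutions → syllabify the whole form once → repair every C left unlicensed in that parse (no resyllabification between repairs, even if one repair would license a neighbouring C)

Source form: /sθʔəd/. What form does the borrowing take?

Substitution: /s/ → /ð/, giving /ðθʔəd/.
Under (C)V, the unsyllabifiable consonants are /ð/, /θ/, /d/ (no codas are permitted; onsets are limited to one consonant).
Each unlicensed consonant becomes the onset of a new syllable: /ð/ → /ði/, /θ/ → /θi/, /d/ → /di/.

ðiθiʔədi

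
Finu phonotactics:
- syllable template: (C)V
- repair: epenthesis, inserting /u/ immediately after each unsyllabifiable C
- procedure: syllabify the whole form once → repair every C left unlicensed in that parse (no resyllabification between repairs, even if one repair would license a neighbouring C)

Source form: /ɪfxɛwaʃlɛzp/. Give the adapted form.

ɪfuxɛwaʃulɛzupu

The consonants /f/, /ʃ/, /z/, /p/ cannot be parsed into a legal (C)V syllable (no codas are permitted; onsets are limited to one consonant).
Each unlicensed consonant becomes the onset of a new syllable: /f/ → /fu/, /ʃ/ → /ʃu/, /z/ → /zu/, /p/ → /pu/.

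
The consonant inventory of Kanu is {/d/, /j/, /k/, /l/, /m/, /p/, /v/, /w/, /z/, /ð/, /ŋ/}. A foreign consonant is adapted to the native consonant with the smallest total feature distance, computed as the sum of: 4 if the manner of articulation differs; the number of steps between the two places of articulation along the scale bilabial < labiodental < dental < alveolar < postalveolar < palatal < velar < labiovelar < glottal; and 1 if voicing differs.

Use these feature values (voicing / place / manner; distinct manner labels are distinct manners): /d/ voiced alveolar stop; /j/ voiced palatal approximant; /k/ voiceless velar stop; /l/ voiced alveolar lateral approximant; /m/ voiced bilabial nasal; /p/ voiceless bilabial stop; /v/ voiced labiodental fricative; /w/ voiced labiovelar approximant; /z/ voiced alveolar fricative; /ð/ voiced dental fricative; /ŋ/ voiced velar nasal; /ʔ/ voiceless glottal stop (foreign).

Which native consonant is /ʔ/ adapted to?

/k/ is closest: same manner (stop), place distance 2 (glottal→velar), same voicing; total 2. Next closest is /d/ at distance 6.

k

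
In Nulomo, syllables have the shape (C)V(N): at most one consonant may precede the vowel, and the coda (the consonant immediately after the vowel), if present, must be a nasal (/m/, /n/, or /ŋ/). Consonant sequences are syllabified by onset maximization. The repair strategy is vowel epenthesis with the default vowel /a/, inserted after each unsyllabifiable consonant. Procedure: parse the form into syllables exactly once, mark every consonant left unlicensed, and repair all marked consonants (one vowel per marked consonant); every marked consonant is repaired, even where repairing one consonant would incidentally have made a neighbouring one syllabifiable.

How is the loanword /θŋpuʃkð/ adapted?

The consonants /θ/, /ŋ/, /ʃ/, /k/, /ð/ cannot be parsed into a legal (C)V(N) syllable (only a nasal (/m/, /n/, or /ŋ/) is licensed in coda position; onsets are limited to one consonant).
Epenthesis after each stranded consonant: /θ/ → /θa/, /ŋ/ → /ŋa/, /ʃ/ → /ʃa/, /k/ → /ka/, /ð/ → /ða/.

θaŋapuʃakaða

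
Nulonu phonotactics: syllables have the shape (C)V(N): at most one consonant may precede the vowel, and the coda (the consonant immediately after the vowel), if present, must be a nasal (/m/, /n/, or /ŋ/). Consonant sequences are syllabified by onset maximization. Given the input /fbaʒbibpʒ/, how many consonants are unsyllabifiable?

5

Under (C)V(N), the unsyllabifiable consonants are /f/, /ʒ/, /b/, /p/, /ʒ/ (only a nasal (/m/, /n/, or /ŋ/) is licensed in coda position; onsets are limited to one consonant).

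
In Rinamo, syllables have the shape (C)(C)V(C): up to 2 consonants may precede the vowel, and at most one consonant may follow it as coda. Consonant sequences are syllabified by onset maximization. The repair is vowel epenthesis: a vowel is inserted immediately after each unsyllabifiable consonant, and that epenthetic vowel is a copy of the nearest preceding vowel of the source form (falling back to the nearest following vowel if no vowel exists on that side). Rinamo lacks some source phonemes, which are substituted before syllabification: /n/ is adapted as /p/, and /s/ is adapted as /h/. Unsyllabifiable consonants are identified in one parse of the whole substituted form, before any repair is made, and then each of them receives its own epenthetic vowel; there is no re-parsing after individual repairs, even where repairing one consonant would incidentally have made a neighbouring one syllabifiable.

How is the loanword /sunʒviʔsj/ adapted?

hupʒviʔhiji

Substitution: /s/ → /h/, /n/ → /p/, giving /hupʒviʔhj/.
The consonants /h/, /j/ cannot be parsed into a legal (C)(C)V(C) syllable (at most one coda consonant is licensed; onsets may contain at most 2 consonants).
Epenthesis after each stranded consonant: /h/ → /hi/, /j/ → /ji/.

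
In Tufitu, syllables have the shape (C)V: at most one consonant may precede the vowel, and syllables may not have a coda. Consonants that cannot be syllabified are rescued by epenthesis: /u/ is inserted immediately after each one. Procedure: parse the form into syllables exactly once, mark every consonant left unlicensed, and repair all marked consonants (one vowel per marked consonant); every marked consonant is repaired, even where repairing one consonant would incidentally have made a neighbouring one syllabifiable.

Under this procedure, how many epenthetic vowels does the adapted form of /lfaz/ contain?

The unsyllabifiable consonants are /l/, /z/; each receives one epenthetic vowel.

2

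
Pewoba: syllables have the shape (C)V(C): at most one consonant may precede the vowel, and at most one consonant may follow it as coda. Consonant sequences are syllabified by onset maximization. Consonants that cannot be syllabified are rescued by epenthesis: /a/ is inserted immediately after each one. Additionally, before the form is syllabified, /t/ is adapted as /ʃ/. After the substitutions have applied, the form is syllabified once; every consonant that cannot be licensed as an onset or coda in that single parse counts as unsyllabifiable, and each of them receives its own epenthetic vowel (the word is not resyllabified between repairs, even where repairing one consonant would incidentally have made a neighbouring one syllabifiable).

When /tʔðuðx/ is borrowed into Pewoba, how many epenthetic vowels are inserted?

3

After substitution the input is /ʃʔðuðx/.
The unsyllabifiable consonants are /ʃ/, /ʔ/, /x/; each receives one epenthetic vowel.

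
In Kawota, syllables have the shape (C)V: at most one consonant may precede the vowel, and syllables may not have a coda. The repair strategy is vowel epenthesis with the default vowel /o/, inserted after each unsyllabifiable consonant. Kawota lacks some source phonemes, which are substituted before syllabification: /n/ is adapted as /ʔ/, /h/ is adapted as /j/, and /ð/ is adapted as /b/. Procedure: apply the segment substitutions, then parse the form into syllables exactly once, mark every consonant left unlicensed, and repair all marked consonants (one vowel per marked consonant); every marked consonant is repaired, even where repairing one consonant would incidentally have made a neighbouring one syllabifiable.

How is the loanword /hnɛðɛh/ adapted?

Substitution: /h/ → /j/, /n/ → /ʔ/, /ð/ → /b/, giving /jʔɛbɛj/.
The consonants /j/, /j/ cannot be parsed into a legal (C)V syllable (no codas are permitted; onsets are limited to one consonant).
Each unlicensed consonant becomes the onset of a new syllable: /j/ → /jo/, /j/ → /jo/.

joʔɛbɛjo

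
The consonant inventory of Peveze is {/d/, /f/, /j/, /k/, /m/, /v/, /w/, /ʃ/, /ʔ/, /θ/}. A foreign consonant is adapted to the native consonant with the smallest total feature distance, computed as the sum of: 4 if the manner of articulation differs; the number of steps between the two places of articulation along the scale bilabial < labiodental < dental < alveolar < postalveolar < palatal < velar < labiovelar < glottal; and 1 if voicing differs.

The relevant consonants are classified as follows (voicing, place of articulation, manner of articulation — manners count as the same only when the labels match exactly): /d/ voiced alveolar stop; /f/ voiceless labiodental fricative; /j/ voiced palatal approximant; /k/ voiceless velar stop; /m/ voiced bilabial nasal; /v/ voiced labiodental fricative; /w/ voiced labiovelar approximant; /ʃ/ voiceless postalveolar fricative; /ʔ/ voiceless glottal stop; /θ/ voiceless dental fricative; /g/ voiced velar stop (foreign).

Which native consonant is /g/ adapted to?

/k/ is closest: same manner (stop), place distance 0 (velar→velar), voicing differs (+1); total 1. Next closest is /d/ at distance 3.

k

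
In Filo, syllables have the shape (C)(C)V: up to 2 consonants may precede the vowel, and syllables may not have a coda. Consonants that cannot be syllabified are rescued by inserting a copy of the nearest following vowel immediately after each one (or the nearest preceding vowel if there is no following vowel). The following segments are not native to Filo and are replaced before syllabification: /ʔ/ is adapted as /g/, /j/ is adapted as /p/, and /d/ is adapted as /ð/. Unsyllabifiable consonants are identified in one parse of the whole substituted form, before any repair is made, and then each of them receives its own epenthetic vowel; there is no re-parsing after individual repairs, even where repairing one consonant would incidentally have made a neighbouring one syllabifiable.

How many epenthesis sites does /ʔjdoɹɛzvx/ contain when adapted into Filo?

After substitution the input is /gpðoɹɛzvx/.
The unsyllabifiable consonants are /g/, /z/, /v/, /x/; each receives one epenthetic vowel.

4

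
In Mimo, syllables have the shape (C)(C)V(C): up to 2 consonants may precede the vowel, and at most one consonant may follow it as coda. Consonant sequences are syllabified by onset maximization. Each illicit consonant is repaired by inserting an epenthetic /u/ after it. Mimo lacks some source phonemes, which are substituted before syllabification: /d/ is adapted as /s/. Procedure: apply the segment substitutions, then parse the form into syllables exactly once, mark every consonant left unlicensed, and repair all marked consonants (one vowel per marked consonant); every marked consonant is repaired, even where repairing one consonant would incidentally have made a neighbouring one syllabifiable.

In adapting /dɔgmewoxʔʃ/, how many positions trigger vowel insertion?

2

After substitution the input is /sɔgmewoxʔʃ/.
The unsyllabifiable consonants are /ʔ/, /ʃ/; each receives one epenthetic vowel.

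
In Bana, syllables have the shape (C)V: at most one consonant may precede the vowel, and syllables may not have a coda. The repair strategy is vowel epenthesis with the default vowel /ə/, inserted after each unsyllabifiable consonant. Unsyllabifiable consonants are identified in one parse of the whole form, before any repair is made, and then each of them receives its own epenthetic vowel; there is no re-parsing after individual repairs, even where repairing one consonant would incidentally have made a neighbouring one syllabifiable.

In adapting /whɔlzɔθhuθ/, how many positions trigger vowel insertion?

4

The unsyllabifiable consonants are /w/, /l/, /θ/, /θ/; each receives one epenthetic vowel.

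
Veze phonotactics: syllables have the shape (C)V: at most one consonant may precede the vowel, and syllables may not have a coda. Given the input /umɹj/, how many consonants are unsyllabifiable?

Syllabifying with onset maximization leaves /m/, /ɹ/, /j/ stranded (no codas are permitted; onsets are limited to one consonant).

3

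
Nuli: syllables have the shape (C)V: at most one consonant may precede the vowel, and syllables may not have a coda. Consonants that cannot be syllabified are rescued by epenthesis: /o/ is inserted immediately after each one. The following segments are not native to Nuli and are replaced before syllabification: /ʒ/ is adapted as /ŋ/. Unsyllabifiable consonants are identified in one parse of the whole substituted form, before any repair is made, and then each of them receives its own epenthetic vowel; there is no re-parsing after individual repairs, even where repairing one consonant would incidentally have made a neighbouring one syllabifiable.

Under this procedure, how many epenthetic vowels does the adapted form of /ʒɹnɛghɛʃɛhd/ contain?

After substitution the input is /ŋɹnɛghɛʃɛhd/.
The unsyllabifiable consonants are /ŋ/, /ɹ/, /g/, /h/, /d/; each receives one epenthetic vowel.

5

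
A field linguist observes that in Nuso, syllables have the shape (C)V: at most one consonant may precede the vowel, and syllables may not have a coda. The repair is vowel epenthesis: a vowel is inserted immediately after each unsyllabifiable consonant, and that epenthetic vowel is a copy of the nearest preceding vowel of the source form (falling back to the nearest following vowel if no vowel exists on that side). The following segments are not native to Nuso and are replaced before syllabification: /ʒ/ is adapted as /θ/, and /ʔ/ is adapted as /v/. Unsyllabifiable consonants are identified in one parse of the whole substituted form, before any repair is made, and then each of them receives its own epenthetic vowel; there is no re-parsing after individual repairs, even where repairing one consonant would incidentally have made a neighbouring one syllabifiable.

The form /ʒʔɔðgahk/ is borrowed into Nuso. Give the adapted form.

θɔvɔðɔgahaka

Substitution: /ʒ/ → /θ/, /ʔ/ → /v/, giving /θvɔðgahk/.
Under (C)V, the unsyllabifiable consonants are /θ/, /ð/, /h/, /k/ (no codas are permitted; onsets are limited to one consonant).
Each unlicensed consonant becomes the onset of a new syllable: /θ/ → /θɔ/, /ð/ → /ðɔ/, /h/ → /ha/, /k/ → /ka/.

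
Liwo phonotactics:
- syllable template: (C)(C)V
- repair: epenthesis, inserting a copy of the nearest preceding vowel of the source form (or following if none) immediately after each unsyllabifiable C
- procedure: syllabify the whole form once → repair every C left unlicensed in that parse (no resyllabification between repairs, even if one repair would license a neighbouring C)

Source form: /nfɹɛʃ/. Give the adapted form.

Syllabifying with onset maximization leaves /n/, /ʃ/ stranded (no codas are permitted; onsets may contain at most 2 consonants).
Each unlicensed consonant becomes the onset of a new syllable: /n/ → /nɛ/, /ʃ/ → /ʃɛ/.

nɛfɹɛʃɛ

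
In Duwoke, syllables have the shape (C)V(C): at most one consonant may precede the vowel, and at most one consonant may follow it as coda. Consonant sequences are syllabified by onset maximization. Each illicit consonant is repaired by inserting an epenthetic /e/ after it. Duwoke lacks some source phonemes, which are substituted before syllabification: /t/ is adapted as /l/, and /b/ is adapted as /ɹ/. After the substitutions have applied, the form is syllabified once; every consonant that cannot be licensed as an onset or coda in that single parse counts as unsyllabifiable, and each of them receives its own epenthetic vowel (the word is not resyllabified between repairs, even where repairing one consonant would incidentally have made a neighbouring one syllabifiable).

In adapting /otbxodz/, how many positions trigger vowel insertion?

2

After substitution the input is /olɹxodz/.
The unsyllabifiable consonants are /ɹ/, /z/; each receives one epenthetic vowel.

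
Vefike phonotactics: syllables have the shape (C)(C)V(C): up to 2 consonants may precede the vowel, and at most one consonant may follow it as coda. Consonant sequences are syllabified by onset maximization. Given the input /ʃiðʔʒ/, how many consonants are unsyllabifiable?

2

Syllabifying with onset maximization leaves /ʔ/, /ʒ/ stranded (at most one coda consonant is licensed; onsets may contain at most 2 consonants).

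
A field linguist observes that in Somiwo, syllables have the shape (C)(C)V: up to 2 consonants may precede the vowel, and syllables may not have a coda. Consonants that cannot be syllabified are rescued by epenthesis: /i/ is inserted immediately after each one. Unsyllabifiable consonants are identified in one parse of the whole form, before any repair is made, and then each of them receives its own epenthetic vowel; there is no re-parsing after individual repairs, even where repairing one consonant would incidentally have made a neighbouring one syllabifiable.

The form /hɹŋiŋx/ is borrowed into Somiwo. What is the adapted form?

hiɹŋiŋixi

Under (C)(C)V, the unsyllabifiable consonants are /h/, /ŋ/, /x/ (no codas are permitted; onsets may contain at most 2 consonants).
Inserting the epenthetic vowel yields /h/ → /hi/, /ŋ/ → /ŋi/, /x/ → /xi/.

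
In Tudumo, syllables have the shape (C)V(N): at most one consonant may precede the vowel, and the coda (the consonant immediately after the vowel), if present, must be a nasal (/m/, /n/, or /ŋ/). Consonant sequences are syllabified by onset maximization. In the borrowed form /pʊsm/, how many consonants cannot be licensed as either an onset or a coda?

The consonants /s/, /m/ cannot be parsed into a legal (C)V(N) syllable (only a nasal (/m/, /n/, or /ŋ/) is licensed in coda position; onsets are limited to one consonant).

2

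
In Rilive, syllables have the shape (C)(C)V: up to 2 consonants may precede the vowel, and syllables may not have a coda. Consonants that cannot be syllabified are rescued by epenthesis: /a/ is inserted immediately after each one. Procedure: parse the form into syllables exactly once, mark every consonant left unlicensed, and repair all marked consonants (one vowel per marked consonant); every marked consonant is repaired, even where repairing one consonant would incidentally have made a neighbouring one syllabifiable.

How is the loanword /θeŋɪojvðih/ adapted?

Under (C)(C)V, the unsyllabifiable consonants are /j/, /h/ (no codas are permitted; onsets may contain at most 2 consonants).
Each unlicensed consonant becomes the onset of a new syllable: /j/ → /ja/, /h/ → /ha/.

θeŋɪojavðiha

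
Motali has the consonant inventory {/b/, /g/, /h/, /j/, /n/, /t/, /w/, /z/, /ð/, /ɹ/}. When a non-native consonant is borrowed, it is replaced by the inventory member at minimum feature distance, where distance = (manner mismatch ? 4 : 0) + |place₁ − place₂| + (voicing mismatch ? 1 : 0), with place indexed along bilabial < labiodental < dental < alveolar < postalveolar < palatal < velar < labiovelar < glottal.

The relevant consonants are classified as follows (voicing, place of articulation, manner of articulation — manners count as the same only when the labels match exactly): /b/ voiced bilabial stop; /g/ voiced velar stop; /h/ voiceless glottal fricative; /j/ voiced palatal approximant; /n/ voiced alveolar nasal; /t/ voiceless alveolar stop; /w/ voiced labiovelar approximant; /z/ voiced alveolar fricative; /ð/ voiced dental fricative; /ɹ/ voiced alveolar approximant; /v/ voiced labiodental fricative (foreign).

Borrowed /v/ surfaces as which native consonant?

/ð/ is closest: same manner (fricative), place distance 1 (labiodental→dental), same voicing; total 1. Next closest is /z/ at distance 2.

ð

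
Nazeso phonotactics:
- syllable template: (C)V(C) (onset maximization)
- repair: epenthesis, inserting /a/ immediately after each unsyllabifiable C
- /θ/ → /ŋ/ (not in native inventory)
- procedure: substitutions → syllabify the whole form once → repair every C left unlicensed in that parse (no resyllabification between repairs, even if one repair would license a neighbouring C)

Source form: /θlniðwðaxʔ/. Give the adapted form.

Substitution: /θ/ → /ŋ/, giving /ŋlniðwðaxʔ/.
Syllabifying with onset maximization leaves /ŋ/, /l/, /w/, /ʔ/ stranded (at most one coda consonant is licensed; onsets are limited to one consonant).
Epenthesis after each stranded consonant: /ŋ/ → /ŋa/, /l/ → /la/, /w/ → /wa/, /ʔ/ → /ʔa/.

ŋalaniðwaðaxʔa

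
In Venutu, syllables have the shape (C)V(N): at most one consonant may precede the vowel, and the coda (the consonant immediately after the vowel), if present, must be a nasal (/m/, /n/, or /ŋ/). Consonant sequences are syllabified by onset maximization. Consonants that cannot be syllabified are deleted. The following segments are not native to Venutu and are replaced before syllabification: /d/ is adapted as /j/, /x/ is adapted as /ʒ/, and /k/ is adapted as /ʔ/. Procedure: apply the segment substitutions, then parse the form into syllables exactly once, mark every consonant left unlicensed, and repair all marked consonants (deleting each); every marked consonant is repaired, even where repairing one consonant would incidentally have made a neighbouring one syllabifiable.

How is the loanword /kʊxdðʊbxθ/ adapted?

ʔʊðʊ

Substitution: /k/ → /ʔ/, /x/ → /ʒ/, /d/ → /j/, giving /ʔʊʒjðʊbʒθ/.
The consonants /ʒ/, /j/, /b/, /ʒ/, /θ/ cannot be parsed into a legal (C)V(N) syllable (only a nasal (/m/, /n/, or /ŋ/) is licensed in coda position; onsets are limited to one consonant).
Each unlicensed consonant is deleted: /ʒ/, /j/, /b/, /ʒ/, /θ/.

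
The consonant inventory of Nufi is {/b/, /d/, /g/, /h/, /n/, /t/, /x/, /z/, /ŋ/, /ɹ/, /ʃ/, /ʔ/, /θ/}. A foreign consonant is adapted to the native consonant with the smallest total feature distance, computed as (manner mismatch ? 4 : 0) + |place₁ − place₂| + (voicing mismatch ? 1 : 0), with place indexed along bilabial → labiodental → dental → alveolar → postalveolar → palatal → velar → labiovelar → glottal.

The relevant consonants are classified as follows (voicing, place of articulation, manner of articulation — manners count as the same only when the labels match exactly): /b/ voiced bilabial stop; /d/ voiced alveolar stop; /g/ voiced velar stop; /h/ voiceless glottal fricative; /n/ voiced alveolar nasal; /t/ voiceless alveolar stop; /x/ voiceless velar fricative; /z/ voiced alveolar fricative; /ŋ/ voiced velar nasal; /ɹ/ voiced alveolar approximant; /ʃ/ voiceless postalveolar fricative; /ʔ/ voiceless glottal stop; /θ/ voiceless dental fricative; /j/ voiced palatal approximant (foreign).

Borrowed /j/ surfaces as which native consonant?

ɹ

/ɹ/ is closest: same manner (approximant), place distance 2 (palatal→alveolar), same voicing; total 2. Next closest is /g/ at distance 5.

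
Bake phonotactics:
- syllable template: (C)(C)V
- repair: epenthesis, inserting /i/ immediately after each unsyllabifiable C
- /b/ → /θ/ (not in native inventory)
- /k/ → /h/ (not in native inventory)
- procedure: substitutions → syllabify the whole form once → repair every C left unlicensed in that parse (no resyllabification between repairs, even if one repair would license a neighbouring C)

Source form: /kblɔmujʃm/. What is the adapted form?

Substitution: /k/ → /h/, /b/ → /θ/, giving /hθlɔmujʃm/.
The consonants /h/, /j/, /ʃ/, /m/ cannot be parsed into a legal (C)(C)V syllable (no codas are permitted; onsets may contain at most 2 consonants).
Epenthesis after each stranded consonant: /h/ → /hi/, /j/ → /ji/, /ʃ/ → /ʃi/, /m/ → /mi/.

hiθlɔmujiʃimi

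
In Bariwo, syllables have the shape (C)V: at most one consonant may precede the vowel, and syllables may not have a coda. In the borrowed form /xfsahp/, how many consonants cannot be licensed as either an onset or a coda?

Under (C)V, the unsyllabifiable consonants are /x/, /f/, /h/, /p/ (no codas are permitted; onsets are limited to one consonant).

4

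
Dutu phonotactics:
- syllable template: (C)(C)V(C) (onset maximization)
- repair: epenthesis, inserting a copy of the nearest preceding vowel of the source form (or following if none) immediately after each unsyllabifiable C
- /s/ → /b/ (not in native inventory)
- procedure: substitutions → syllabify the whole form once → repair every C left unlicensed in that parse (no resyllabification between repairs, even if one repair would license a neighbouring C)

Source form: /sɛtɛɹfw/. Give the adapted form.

Substitution: /s/ → /b/, giving /bɛtɛɹfw/.
The consonants /f/, /w/ cannot be parsed into a legal (C)(C)V(C) syllable (at most one coda consonant is licensed; onsets may contain at most 2 consonants).
Epenthesis after each stranded consonant: /f/ → /fɛ/, /w/ → /wɛ/.

bɛtɛɹfɛwɛ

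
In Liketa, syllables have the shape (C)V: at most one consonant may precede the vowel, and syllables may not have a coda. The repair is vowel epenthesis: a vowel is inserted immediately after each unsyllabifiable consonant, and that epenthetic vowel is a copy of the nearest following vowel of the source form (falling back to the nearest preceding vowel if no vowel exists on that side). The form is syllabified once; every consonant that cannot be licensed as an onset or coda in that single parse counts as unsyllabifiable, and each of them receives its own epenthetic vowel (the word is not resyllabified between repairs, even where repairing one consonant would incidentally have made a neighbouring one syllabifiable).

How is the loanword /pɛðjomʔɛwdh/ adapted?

The consonants /ð/, /m/, /w/, /d/, /h/ cannot be parsed into a legal (C)V syllable (no codas are permitted; onsets are limited to one consonant).
Inserting the epenthetic vowel yields /ð/ → /ðo/, /m/ → /mɛ/, /w/ → /wɛ/, /d/ → /dɛ/, /h/ → /hɛ/.

pɛðojomɛʔɛwɛdɛhɛ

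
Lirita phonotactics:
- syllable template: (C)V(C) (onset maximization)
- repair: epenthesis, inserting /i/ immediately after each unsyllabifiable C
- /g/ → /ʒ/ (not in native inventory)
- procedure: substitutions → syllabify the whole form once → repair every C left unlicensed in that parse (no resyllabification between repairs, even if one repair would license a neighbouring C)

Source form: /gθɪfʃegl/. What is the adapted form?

ʒiθɪfʃeʒli

Substitution: /g/ → /ʒ/, giving /ʒθɪfʃeʒl/.
Syllabifying with onset maximization leaves /ʒ/, /l/ stranded (at most one coda consonant is licensed; onsets are limited to one consonant).
Inserting the epenthetic vowel yields /ʒ/ → /ʒi/, /l/ → /li/.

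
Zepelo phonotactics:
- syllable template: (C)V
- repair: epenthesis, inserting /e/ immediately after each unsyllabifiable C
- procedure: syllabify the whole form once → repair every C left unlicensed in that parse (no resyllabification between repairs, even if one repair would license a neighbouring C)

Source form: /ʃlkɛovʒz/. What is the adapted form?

ʃelekɛoveʒeze

Under (C)V, the unsyllabifiable consonants are /ʃ/, /l/, /v/, /ʒ/, /z/ (no codas are permitted; onsets are limited to one consonant).
Epenthesis after each stranded consonant: /ʃ/ → /ʃe/, /l/ → /le/, /v/ → /ve/, /ʒ/ → /ʒe/, /z/ → /ze/.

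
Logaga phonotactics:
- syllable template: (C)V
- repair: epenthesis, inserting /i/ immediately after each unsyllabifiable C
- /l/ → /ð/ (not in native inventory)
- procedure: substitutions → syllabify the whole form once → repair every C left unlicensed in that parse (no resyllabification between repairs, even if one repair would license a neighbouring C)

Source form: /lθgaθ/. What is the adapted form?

Substitution: /l/ → /ð/, giving /ðθgaθ/.
The consonants /ð/, /θ/, /θ/ cannot be parsed into a legal (C)V syllable (no codas are permitted; onsets are limited to one consonant).
Epenthesis after each stranded consonant: /ð/ → /ði/, /θ/ → /θi/, /θ/ → /θi/.

ðiθigaθi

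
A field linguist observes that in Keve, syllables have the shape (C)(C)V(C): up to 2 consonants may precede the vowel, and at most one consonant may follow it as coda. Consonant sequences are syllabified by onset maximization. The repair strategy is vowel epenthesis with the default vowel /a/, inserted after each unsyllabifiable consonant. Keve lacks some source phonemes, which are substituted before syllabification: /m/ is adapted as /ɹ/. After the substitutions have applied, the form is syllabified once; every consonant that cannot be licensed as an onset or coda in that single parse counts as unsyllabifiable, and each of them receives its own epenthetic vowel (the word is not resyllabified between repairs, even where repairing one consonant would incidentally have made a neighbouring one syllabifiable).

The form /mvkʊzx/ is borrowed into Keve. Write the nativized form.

ɹavkʊzxa

Substitution: /m/ → /ɹ/, giving /ɹvkʊzx/.
Syllabifying with onset maximization leaves /ɹ/, /x/ stranded (at most one coda consonant is licensed; onsets may contain at most 2 consonants).
Epenthesis after each stranded consonant: /ɹ/ → /ɹa/, /x/ → /xa/.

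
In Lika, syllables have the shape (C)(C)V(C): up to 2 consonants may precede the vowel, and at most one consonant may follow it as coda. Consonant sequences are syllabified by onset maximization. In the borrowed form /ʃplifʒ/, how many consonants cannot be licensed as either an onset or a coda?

Syllabifying with onset maximization leaves /ʃ/, /ʒ/ stranded (at most one coda consonant is licensed; onsets may contain at most 2 consonants).

2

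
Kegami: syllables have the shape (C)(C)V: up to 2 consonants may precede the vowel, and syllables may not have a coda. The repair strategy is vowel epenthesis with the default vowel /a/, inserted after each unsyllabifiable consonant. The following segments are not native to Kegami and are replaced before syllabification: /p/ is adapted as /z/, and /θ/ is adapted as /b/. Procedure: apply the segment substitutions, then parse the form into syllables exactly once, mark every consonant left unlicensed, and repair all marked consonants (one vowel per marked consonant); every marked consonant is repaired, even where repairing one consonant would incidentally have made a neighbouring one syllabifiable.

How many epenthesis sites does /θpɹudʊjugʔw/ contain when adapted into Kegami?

4

After substitution the input is /bzɹudʊjugʔw/.
The unsyllabifiable consonants are /b/, /g/, /ʔ/, /w/; each receives one epenthetic vowel.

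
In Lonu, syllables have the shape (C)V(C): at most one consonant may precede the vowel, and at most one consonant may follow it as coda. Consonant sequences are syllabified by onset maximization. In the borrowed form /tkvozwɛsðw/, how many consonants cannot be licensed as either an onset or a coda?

The consonants /t/, /k/, /ð/, /w/ cannot be parsed into a legal (C)V(C) syllable (at most one coda consonant is licensed; onsets are limited to one consonant).

4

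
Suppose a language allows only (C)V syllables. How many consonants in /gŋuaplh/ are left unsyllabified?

4

Syllabifying with onset maximization leaves /g/, /p/, /l/, /h/ stranded (no codas are permitted; onsets are limited to one consonant).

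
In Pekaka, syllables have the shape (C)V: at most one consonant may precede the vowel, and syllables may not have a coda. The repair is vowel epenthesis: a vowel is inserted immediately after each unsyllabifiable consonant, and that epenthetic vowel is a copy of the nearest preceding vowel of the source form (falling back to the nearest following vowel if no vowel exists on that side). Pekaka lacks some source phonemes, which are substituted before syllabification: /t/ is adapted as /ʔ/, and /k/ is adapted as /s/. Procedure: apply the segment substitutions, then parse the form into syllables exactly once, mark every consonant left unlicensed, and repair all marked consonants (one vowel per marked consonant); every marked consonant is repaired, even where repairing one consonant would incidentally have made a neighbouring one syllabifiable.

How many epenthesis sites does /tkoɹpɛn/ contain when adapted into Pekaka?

3

After substitution the input is /ʔsoɹpɛn/.
The unsyllabifiable consonants are /ʔ/, /ɹ/, /n/; each receives one epenthetic vowel.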